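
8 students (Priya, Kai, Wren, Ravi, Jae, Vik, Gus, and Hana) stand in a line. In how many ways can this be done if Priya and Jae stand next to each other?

10080

Glue Priya and Jae into one block (2 internal orders), leaving 7 units to arrange in a row.
That gives 2 × 7! = 2 × 5040 = 10080.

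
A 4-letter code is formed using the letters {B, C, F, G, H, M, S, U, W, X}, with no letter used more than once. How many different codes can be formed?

With no repetition, fill the 4 letters in order: 10 choices, then 9, down to 7.
That product is 10 × 9 × 8 × 7 = 5040.

5040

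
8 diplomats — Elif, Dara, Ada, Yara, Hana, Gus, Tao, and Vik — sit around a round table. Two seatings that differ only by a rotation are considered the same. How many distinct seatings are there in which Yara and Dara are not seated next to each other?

All circular seatings of 8 people number (7)! = 5040.
Those with Yara next to Dara: fuse the pair into one unit and seat 7 units around a circle — 2·(6)! = 1440.
Subtracting, 5040 − 1440 = 3600.

3600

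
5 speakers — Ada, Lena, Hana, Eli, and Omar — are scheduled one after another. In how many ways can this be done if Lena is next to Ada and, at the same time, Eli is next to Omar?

24

Treat {Lena,Ada} as one block (2 orders) and {Eli,Omar} as another (2 orders).
That leaves 3 units to arrange: 2 × 2 × 3! = 4 × 6 = 24.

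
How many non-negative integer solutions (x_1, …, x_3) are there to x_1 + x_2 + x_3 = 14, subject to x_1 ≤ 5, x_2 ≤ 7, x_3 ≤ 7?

21

Ignoring the caps, the number of non-negative solutions to x_1+…+x_3 = 14 is C(16,2) = 120.
Subtract solutions that violate a single cap (substitute x_i' = x_i − (cap_i+1)): x_1 ≥ 6 gives C(10,2) = 45; x_2 ≥ 8 gives C(8,2) = 28; x_3 ≥ 8 gives C(8,2) = 28. Together 101.
Add back pairs where two caps are both exceeded: 1 + 1 + 0 = 2.
By inclusion–exclusion the count is 120 − 101 + 2 = 21.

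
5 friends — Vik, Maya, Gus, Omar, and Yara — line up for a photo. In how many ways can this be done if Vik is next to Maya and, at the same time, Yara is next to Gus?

Treat {Vik,Maya} as one block (2 orders) and {Yara,Gus} as another (2 orders).
That leaves 3 units to arrange: 2 × 2 × 3! = 4 × 6 = 24.

24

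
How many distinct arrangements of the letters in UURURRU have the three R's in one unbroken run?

5

Treat the 3 copies of R as a single block. The multiset to arrange is then {RRR, U, U, U, U}, 5 items in all.
That gives (5)!/(4!) = 5 arrangements.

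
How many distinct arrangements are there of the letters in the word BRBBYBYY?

280

BRBBYBYY has 8 letters with B appearing 4 times and Y appearing 3 times.
The number of distinct arrangements is 8!/(4!·3!) = 40320/144 = 280.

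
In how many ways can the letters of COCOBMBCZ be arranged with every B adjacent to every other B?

Treat the 2 copies of B as a single block. The multiset to arrange is then {BB, C, C, C, M, O, O, Z}, 8 items in all.
That gives (8)!/(3!·2!) = 3360 arrangements.

3360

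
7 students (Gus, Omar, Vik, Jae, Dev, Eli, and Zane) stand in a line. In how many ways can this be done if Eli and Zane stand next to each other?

Glue Eli and Zane into one block (2 internal orders), leaving 6 units to arrange in a row.
That gives 2 × 6! = 2 × 720 = 1440.

1440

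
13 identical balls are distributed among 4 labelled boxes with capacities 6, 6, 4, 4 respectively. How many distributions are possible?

98

By stars and bars, unrestricted non-negative solutions to x_1+…+x_4 = 13 number C(13+3,3) = 560.
Subtract solutions that violate a single cap (substitute x_i' = x_i − (cap_i+1)): x_1 ≥ 7 gives C(9,3) = 84; x_2 ≥ 7 gives C(9,3) = 84; x_3 ≥ 5 gives C(11,3) = 165; x_4 ≥ 5 gives C(11,3) = 165. Together 498.
Add back pairs where two caps are both exceeded: 0 + 4 + 4 + 4 + 4 + 20 = 36.
By inclusion–exclusion the count is 560 − 498 + 36 = 98.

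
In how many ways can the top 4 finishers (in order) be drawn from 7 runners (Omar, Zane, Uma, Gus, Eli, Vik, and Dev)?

840

This is an ordered selection of 4 from 7: P(7,4).
That gives 7 × 6 × 5 × 4 = 840.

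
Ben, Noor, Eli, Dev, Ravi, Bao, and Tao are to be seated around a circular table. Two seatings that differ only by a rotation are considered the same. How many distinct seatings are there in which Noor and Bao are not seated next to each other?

All circular seatings of 7 people number (6)! = 720.
Those with Noor next to Bao: fuse the pair into one unit and seat 6 units around a circle — 2·(5)! = 240.
Subtracting, 720 − 240 = 480.

480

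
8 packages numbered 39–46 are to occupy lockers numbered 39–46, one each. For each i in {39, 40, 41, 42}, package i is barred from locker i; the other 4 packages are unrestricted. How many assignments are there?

Let Aᵢ (for 39 ≤ i ≤ 42) be the placements that put package i in its forbidden locker. Any j of these fix j positions, leaving (8−j)! ways to fill the rest, and there are C(4,j) ways to pick which j.
By inclusion–exclusion, the number of valid placements is Σ_{j=0}^{4} (−1)^j C(4,j)·(8−j)!.
Computing: 40320 − 20160 + 4320 − 480 + 24 = 24024.

24024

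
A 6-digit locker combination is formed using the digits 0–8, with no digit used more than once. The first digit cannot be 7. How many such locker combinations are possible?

The first digit has 9−1 = 8 choices (anything except 7).
The remaining 5 digits are filled from the other 8 symbols without repetition: 8 × 7 × 6 × 5 × 4 = 6720.
Total: 8 × 6720 = 53760.

53760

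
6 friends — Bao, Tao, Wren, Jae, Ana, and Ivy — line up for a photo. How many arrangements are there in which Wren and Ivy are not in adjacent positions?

480

There are 6! = 720 arrangements in all. If Wren and Ivy are adjacent, merging them into one block gives 2·(5)! = 240 arrangements.
So 720 − 240 = 480 arrangements keep them apart.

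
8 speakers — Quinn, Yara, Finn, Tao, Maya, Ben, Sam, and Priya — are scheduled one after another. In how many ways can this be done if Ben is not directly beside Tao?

30240

Of the 8! = 40320 arrangements, those with Ben and Tao adjacent number 2 × 7! = 10080 (treat the pair as a block with 2 internal orders).
So 40320 − 10080 = 30240 arrangements keep them apart.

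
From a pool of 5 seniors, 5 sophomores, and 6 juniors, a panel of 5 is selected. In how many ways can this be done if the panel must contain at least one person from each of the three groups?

With no constraint there are C(16,5) = 4368 possible selections.
Selections missing a whole group: no seniors → C(11,5) = 462; no sophomores → C(11,5) = 462; no juniors → C(10,5) = 252.
Add back selections omitting two groups (i.e. drawn from a single group): C(5,5) + C(5,5) + C(6,5) = 8.
By inclusion–exclusion: 4368 − 1176 + 8 = 3200.

3200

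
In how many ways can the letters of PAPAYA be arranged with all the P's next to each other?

20

Treat the 2 copies of P as a single block. The multiset to arrange is then {PP, A, A, A, Y}, 5 items in all.
That gives (5)!/(3!) = 20 arrangements.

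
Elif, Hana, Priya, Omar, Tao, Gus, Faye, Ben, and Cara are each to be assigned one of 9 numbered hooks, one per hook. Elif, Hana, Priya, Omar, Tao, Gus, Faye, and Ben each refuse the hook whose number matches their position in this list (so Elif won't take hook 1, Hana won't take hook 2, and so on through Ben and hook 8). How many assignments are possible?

148329

Let Aᵢ (for 1 ≤ i ≤ 8) be the placements that put person i in their forbidden hook. Any j of these fix j positions, leaving (9−j)! ways to fill the rest, and there are C(8,j) ways to pick which j.
By inclusion–exclusion, the number of valid placements is Σ_{j=0}^{8} (−1)^j C(8,j)·(9−j)!.
Computing: 362880 − 322560 + 141120 − 40320 + 8400 − 1344 + 168 − 16 + 1 = 148329.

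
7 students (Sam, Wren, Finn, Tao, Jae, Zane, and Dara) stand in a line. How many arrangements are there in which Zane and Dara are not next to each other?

There are 7! = 5040 arrangements in all. If Zane and Dara are adjacent, merging them into one block gives 2·(6)! = 1440 arrangements.
So 5040 − 1440 = 3600 arrangements keep them apart.

3600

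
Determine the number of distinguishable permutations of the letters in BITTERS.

2520

The 7 letters of BITTERS have repeats: T appearing twice.
The number of distinct arrangements is 7!/(2!) = 5040/2 = 2520.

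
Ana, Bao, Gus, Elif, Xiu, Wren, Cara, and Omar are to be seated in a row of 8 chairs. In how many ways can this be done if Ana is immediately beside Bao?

10080

Place the 6 others and the Ana-Bao pair as 7 objects in a line; the pair has 2 internal arrangements.
So the count is 2·(7)! = 10080.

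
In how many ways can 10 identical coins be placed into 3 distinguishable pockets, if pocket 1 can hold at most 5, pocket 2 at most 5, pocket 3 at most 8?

Ignoring the caps, the number of non-negative solutions to x_1+…+x_3 = 10 is C(12,2) = 66.
Subtract solutions that violate a single cap (substitute x_i' = x_i − (cap_i+1)): x_1 ≥ 6 gives C(6,2) = 15; x_2 ≥ 6 gives C(6,2) = 15; x_3 ≥ 9 gives C(3,2) = 3. Together 33.
No two caps can be exceeded simultaneously, so the pair terms are all 0.
By inclusion–exclusion the count is 66 − 33 + 0 = 33.

33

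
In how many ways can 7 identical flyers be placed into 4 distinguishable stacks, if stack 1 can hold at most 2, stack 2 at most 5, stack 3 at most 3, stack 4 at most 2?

By stars and bars, unrestricted non-negative solutions to x_1+…+x_4 = 7 number C(7+3,3) = 120.
Subtract solutions that violate a single cap (substitute x_i' = x_i − (cap_i+1)): x_1 ≥ 3 gives C(7,3) = 35; x_2 ≥ 6 gives C(4,3) = 4; x_3 ≥ 4 gives C(6,3) = 20; x_4 ≥ 3 gives C(7,3) = 35. Together 94.
Add back pairs where two caps are both exceeded: 0 + 1 + 4 + 0 + 0 + 1 = 6.
By inclusion–exclusion the count is 120 − 94 + 6 = 32.

32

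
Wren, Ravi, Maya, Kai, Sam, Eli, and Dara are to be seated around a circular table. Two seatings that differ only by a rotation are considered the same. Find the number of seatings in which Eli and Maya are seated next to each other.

240

Treat {Eli, Maya} as one unit (2 internal orders) and seat the resulting 6 units around the table: (5)! circular arrangements.
So 2 × (5)! = 2 × 120 = 240.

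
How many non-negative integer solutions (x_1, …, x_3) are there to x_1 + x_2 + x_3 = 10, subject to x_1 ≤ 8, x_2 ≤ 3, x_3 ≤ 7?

Without the upper bounds there are C(12,2) = 66 ways to split 10 among 3 variables.
Subtract solutions that violate a single cap (substitute x_i' = x_i − (cap_i+1)): x_1 ≥ 9 gives C(3,2) = 3; x_2 ≥ 4 gives C(8,2) = 28; x_3 ≥ 8 gives C(4,2) = 6. Together 37.
No two caps can be exceeded simultaneously, so the pair terms are all 0.
By inclusion–exclusion the count is 66 − 37 + 0 = 29.

29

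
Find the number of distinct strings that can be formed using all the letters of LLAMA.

30

LLAMA has 5 letters with A appearing twice and L appearing twice.
The number of distinct arrangements is 5!/(2!·2!) = 120/4 = 30.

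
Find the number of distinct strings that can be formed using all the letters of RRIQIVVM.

The 8 letters of RRIQIVVM have repeats: I appearing twice, R appearing twice, and V appearing twice.
So there are 8! / (2!·2!·2!) = 5040 distinguishable arrangements.

5040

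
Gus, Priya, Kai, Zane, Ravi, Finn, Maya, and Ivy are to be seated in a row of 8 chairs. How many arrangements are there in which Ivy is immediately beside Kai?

10080

Glue Ivy and Kai into one block (2 internal orders), leaving 7 units to arrange in a row.
So the count is 2·(7)! = 10080.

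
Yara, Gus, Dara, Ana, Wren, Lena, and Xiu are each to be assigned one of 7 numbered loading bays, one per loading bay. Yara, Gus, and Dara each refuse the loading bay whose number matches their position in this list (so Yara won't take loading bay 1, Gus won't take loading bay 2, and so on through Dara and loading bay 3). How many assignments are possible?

3216

Let Aᵢ (for i ∈ {1, 2, 3}) be the placements that put person i in their forbidden loading bay. Any j of these fix j positions, leaving (7−j)! ways to fill the rest, and there are C(3,j) ways to pick which j.
By inclusion–exclusion, the number of valid placements is Σ_{j=0}^{3} (−1)^j C(3,j)·(7−j)!.
Computing: 5040 − 2160 + 360 − 24 = 3216.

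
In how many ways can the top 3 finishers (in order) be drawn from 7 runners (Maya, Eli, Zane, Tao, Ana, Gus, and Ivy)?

210

This is an ordered selection of 3 from 7: P(7,3).
That gives 7 × 6 × 5 = 210.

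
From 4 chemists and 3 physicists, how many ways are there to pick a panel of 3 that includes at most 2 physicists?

Split by how many physicists are chosen (0 through 2).
Sum: C(3,0)·C(4,3) + C(3,1)·C(4,2) + C(3,2)·C(4,1) = 4 + 18 + 12 = 34.

34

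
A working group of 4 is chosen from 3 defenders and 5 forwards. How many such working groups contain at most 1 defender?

35

Split by how many defenders are chosen (0 through 1).
Sum: C(3,0)·C(5,4) + C(3,1)·C(5,3) = 5 + 30 = 35.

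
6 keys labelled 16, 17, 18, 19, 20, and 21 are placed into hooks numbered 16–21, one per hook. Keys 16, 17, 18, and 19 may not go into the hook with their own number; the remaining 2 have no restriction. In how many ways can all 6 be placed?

Let Aᵢ (for 16 ≤ i ≤ 19) be the placements that put key i in its forbidden hook. Any j of these fix j positions, leaving (6−j)! ways to fill the rest, and there are C(4,j) ways to pick which j.
By inclusion–exclusion, the number of valid placements is Σ_{j=0}^{4} (−1)^j C(4,j)·(6−j)!.
Computing: 720 − 480 + 144 − 24 + 2 = 362.

362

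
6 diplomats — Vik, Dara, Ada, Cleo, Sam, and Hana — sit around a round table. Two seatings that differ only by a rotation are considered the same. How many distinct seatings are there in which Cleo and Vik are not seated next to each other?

Without the restriction there are (5)! = 120 seatings.
Those with Cleo next to Vik: fuse the pair into one unit and seat 5 units around a circle — 2·(4)! = 48.
Subtracting, 120 − 48 = 72.

72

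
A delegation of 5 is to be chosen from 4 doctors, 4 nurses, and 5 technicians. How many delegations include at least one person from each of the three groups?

980

With no constraint there are C(13,5) = 1287 possible selections.
Subtract selections that omit an entire group: no doctors → C(9,5) = 126; no nurses → C(9,5) = 126; no technicians → C(8,5) = 56.
Add back selections omitting two groups (i.e. drawn from a single group): C(4,5) + C(4,5) + C(5,5) = 1.
By inclusion–exclusion: 1287 − 308 + 1 = 980.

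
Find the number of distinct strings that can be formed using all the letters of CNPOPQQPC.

15120

Letter multiplicities in CNPOPQQPC: C×2, N×1, O×1, P×3, Q×2.
So there are 9! / (3!·2!·2!) = 15120 distinguishable arrangements.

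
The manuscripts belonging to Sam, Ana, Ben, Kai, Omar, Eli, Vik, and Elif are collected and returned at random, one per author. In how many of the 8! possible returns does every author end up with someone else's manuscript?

14833

Let Aᵢ be the assignments in which author i gets their own manuscript. We want the size of the complement of A₁∪…∪A_8.
By inclusion–exclusion this is Σ_{j=0}^{8} (−1)^j C(8,j)·(8−j)!.
Computing: 40320 − 40320 + 20160 − 6720 + 1680 − 336 + 56 − 8 + 1 = 14833.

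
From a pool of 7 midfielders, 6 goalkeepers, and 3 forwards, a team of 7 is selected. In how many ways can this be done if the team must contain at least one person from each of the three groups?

Unrestricted: C(16,7) = 11440 ways to pick any 7 of the 16.
Subtract selections that omit an entire group: no midfielders → C(9,7) = 36; no goalkeepers → C(10,7) = 120; no forwards → C(13,7) = 1716.
Add back selections omitting two groups (i.e. drawn from a single group): C(7,7) + C(6,7) + C(3,7) = 1.
By inclusion–exclusion: 11440 − 1872 + 1 = 9569.

9569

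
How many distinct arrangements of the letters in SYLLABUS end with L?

2520

With the last slot taken by L, it remains to arrange the other 7 letters (SYLABUS).
Those 7 letters have S appearing twice, giving (7)!/(2!) = 2520.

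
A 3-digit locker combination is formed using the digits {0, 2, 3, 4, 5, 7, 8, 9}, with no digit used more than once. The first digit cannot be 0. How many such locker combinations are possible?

294

The first digit has 8−1 = 7 choices (anything except 0).
The remaining 2 digits are filled from the other 7 symbols without repetition: 7 × 6 = 42.
Total: 7 × 42 = 294.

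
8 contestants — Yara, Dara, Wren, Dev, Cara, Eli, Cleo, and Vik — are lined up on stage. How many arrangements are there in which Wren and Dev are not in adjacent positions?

There are 8! = 40320 arrangements in all. If Wren and Dev are adjacent, merging them into one block gives 2·(7)! = 10080 arrangements.
Complementary counting: 40320 − 10080 = 30240.

30240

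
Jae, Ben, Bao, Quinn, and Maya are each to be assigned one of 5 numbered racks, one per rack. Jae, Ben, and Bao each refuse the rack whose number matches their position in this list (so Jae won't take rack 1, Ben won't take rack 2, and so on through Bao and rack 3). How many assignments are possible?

Let Aᵢ (for i ∈ {1, 2, 3}) be the placements that put person i in their forbidden rack. Any j of these fix j positions, leaving (5−j)! ways to fill the rest, and there are C(3,j) ways to pick which j.
By inclusion–exclusion, the number of valid placements is Σ_{j=0}^{3} (−1)^j C(3,j)·(5−j)!.
Computing: 120 − 72 + 18 − 2 = 64.

64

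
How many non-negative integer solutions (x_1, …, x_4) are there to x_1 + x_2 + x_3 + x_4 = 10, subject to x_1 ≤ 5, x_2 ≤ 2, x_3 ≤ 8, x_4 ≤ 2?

50

Ignoring the caps, the number of non-negative solutions to x_1+…+x_4 = 10 is C(13,3) = 286.
Subtract solutions that violate a single cap (substitute x_i' = x_i − (cap_i+1)): x_1 ≥ 6 gives C(7,3) = 35; x_2 ≥ 3 gives C(10,3) = 120; x_3 ≥ 9 gives C(4,3) = 4; x_4 ≥ 3 gives C(10,3) = 120. Together 279.
Add back pairs where two caps are both exceeded: 4 + 0 + 4 + 0 + 35 + 0 = 43.
By inclusion–exclusion the count is 286 − 279 + 43 = 50.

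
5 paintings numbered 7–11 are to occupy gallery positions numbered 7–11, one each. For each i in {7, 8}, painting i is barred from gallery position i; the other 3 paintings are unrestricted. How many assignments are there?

Let Aᵢ (for i ∈ {7, 8}) be the placements that put painting i in its forbidden gallery position. Any j of these fix j positions, leaving (5−j)! ways to fill the rest, and there are C(2,j) ways to pick which j.
By inclusion–exclusion, the number of valid placements is Σ_{j=0}^{2} (−1)^j C(2,j)·(5−j)!.
Computing: 120 − 48 + 6 = 78.

78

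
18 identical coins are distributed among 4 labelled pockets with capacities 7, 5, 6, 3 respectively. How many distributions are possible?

Ignoring the caps, the number of non-negative solutions to x_1+…+x_4 = 18 is C(21,3) = 1330.
Subtract solutions that violate a single cap (substitute x_i' = x_i − (cap_i+1)): x_1 ≥ 8 gives C(13,3) = 286; x_2 ≥ 6 gives C(15,3) = 455; x_3 ≥ 7 gives C(14,3) = 364; x_4 ≥ 4 gives C(17,3) = 680. Together 1785.
Add back pairs where two caps are both exceeded: 35 + 20 + 84 + 56 + 165 + 120 = 480.
Subtract triples: 0 + 1 + 0 + 4 = 5.
By inclusion–exclusion the count is 1330 − 1785 + 480 − 5 = 20.

20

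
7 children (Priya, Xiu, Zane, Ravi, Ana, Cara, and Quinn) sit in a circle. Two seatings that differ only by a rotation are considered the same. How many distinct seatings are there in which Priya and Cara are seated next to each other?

240

Treat {Priya, Cara} as one unit (2 internal orders) and seat the resulting 6 units around the table: (5)! circular arrangements.
So 2 × (5)! = 2 × 120 = 240.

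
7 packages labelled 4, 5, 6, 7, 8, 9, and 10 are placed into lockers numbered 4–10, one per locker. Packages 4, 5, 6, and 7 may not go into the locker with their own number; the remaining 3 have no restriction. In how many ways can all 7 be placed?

2790

Let Aᵢ (for 4 ≤ i ≤ 7) be the placements that put package i in its forbidden locker. Any j of these fix j positions, leaving (7−j)! ways to fill the rest, and there are C(4,j) ways to pick which j.
By inclusion–exclusion, the number of valid placements is Σ_{j=0}^{4} (−1)^j C(4,j)·(7−j)!.
Computing: 5040 − 2880 + 720 − 96 + 6 = 2790.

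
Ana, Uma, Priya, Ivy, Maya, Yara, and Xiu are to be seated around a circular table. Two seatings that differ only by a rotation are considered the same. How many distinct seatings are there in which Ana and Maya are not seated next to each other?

All circular seatings of 7 people number (6)! = 720.
Those with Ana next to Maya: fuse the pair into one unit and seat 6 units around a circle — 2·(5)! = 240.
Subtracting, 720 − 240 = 480.

480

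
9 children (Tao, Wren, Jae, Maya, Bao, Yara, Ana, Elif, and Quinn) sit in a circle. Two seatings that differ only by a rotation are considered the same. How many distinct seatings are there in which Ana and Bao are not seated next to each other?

30240

Without the restriction there are (8)! = 40320 seatings.
Those with Ana next to Bao: fuse the pair into one unit and seat 8 units around a circle — 2·(7)! = 10080.
Subtracting, 40320 − 10080 = 30240.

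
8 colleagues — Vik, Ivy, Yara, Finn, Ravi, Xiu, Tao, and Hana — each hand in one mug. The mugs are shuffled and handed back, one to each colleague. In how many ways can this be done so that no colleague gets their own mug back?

14833

Count assignments avoiding every fixed point. For any j of the 8 colleagues fixed to their own mug, the other 8−j can be arranged in (8−j)! ways.
By inclusion–exclusion this is Σ_{j=0}^{8} (−1)^j C(8,j)·(8−j)!.
Computing: 40320 − 40320 + 20160 − 6720 + 1680 − 336 + 56 − 8 + 1 = 14833.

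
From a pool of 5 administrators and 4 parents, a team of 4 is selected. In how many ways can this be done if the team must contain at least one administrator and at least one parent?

With no constraint there are C(9,4) = 126 possible selections.
Subtract selections that omit an entire group: no administrators → C(4,4) = 1; no parents → C(5,4) = 5.
Both groups omitted at once is impossible, so 126 − 6 = 120.

120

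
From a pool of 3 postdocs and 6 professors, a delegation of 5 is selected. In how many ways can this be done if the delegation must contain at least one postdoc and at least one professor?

120

Total 5-person selections from all 9: C(9,5) = 126.
Subtract selections that omit an entire group: no postdocs → C(6,5) = 6; no professors → C(3,5) = 0.
Both groups omitted at once is impossible, so 126 − 6 = 120.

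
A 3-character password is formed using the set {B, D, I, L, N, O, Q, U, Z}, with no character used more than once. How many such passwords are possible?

504

This is a permutation of 3 out of 9: P(9,3) = 9!/6!.
9 × 8 × 7 = 504.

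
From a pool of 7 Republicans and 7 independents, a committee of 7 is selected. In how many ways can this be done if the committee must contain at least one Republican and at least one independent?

With no constraint there are C(14,7) = 3432 possible selections.
Subtract selections that omit an entire group: no Republicans → C(7,7) = 1; no independents → C(7,7) = 1.
Both groups omitted at once is impossible, so 3432 − 2 = 3430.

3430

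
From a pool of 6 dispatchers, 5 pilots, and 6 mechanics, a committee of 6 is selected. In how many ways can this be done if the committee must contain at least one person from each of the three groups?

10530

Total 6-person selections from all 17: C(17,6) = 12376.
Selections missing a whole group: no dispatchers → C(11,6) = 462; no pilots → C(12,6) = 924; no mechanics → C(11,6) = 462.
Add back selections omitting two groups (i.e. drawn from a single group): C(6,6) + C(5,6) + C(6,6) = 2.
By inclusion–exclusion: 12376 − 1848 + 2 = 10530.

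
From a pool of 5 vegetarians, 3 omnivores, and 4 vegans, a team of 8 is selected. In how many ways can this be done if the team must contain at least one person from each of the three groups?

485

Total 8-person selections from all 12: C(12,8) = 495.
Subtract selections that omit an entire group: no vegetarians → C(7,8) = 0; no omnivores → C(9,8) = 9; no vegans → C(8,8) = 1.
Add back selections omitting two groups (i.e. drawn from a single group): C(5,8) + C(3,8) + C(4,8) = 0.
By inclusion–exclusion: 495 − 10 + 0 = 485.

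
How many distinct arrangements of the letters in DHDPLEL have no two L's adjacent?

900

Total arrangements of DHDPLEL: 7!/(2!·2!) = 1260.
If the two L's are adjacent, glue them into one block, leaving 6 items to arrange: (6)!/(2!) = 360 ways.
Subtracting, 1260 − 360 = 900 arrangements keep the L's apart.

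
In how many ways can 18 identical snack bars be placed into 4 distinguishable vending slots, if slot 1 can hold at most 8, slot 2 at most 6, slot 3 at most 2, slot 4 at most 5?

By stars and bars, unrestricted non-negative solutions to x_1+…+x_4 = 18 number C(18+3,3) = 1330.
Subtract solutions that violate a single cap (substitute x_i' = x_i − (cap_i+1)): x_1 ≥ 9 gives C(12,3) = 220; x_2 ≥ 7 gives C(14,3) = 364; x_3 ≥ 3 gives C(18,3) = 816; x_4 ≥ 6 gives C(15,3) = 455. Together 1855.
Add back pairs where two caps are both exceeded: 10 + 84 + 20 + 165 + 56 + 220 = 555.
Subtract triples: 0 + 0 + 1 + 10 = 11.
By inclusion–exclusion the count is 1330 − 1855 + 555 − 11 = 19.

19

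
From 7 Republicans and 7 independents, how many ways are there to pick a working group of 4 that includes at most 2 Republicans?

721

Split by how many Republicans are chosen (0 through 2).
Sum: C(7,0)·C(7,4) + C(7,1)·C(7,3) + C(7,2)·C(7,2) = 35 + 245 + 441 = 721.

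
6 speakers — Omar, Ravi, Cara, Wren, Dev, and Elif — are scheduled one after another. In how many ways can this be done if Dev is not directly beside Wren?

480

Of the 6! = 720 arrangements, those with Dev and Wren adjacent number 2 × 5! = 240 (treat the pair as a block with 2 internal orders).
Complementary counting: 720 − 240 = 480.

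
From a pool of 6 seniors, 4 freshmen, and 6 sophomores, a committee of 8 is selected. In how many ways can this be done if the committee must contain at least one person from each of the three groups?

12285

Total 8-person selections from all 16: C(16,8) = 12870.
Subtract selections that omit an entire group: no seniors → C(10,8) = 45; no freshmen → C(12,8) = 495; no sophomores → C(10,8) = 45.
Add back selections omitting two groups (i.e. drawn from a single group): C(6,8) + C(4,8) + C(6,8) = 0.
By inclusion–exclusion: 12870 − 585 + 0 = 12285.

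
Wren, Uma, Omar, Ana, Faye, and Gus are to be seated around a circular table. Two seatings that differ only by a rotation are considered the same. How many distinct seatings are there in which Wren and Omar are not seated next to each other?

72

Without the restriction there are (5)! = 120 seatings.
Those with Wren next to Omar: fuse the pair into one unit and seat 5 units around a circle — 2·(4)! = 48.
Subtracting, 120 − 48 = 72.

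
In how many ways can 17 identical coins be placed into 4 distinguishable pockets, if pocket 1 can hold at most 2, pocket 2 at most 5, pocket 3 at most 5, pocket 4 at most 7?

Ignoring the caps, the number of non-negative solutions to x_1+…+x_4 = 17 is C(20,3) = 1140.
Subtract solutions that violate a single cap (substitute x_i' = x_i − (cap_i+1)): x_1 ≥ 3 gives C(17,3) = 680; x_2 ≥ 6 gives C(14,3) = 364; x_3 ≥ 6 gives C(14,3) = 364; x_4 ≥ 8 gives C(12,3) = 220. Together 1628.
Add back pairs where two caps are both exceeded: 165 + 165 + 84 + 56 + 20 + 20 = 510.
Subtract triples: 10 + 1 + 1 + 0 = 12.
By inclusion–exclusion the count is 1140 − 1628 + 510 − 12 = 10.

10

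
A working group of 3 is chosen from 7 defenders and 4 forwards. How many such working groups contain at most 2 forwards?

161

Split by how many forwards are chosen (0 through 2).
Sum: C(4,0)·C(7,3) + C(4,1)·C(7,2) + C(4,2)·C(7,1) = 35 + 84 + 42 = 161.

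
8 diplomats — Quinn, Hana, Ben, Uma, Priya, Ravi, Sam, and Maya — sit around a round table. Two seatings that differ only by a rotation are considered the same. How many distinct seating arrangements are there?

5040

Seat Quinn anywhere (absorbing the rotational symmetry), then permute the other 7: (7)! = 5040.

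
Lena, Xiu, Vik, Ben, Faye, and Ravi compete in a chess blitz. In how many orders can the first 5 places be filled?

There are 6 choices for 1st place, 5 for 2nd, and so on down to 2 for position 5.
That gives 6 × 5 × 4 × 3 × 2 = 720.

720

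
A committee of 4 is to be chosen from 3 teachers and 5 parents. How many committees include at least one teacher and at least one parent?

65

Unrestricted: C(8,4) = 70 ways to pick any 4 of the 8.
Subtract selections that omit an entire group: no teachers → C(5,4) = 5; no parents → C(3,4) = 0.
Both groups omitted at once is impossible, so 70 − 5 = 65.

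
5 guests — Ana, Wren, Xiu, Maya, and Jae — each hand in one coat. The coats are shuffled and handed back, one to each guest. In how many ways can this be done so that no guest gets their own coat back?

44

Let Aᵢ be the assignments in which guest i gets their own coat. We want the size of the complement of A₁∪…∪A_5.
By inclusion–exclusion this is Σ_{j=0}^{5} (−1)^j C(5,j)·(5−j)!.
Computing: 120 − 120 + 60 − 20 + 5 − 1 = 44.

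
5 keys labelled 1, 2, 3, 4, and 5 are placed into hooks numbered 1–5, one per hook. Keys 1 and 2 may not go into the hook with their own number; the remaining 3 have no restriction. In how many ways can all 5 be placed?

78

Let Aᵢ (for i ∈ {1, 2}) be the placements that put key i in its forbidden hook. Any j of these fix j positions, leaving (5−j)! ways to fill the rest, and there are C(2,j) ways to pick which j.
By inclusion–exclusion, the number of valid placements is Σ_{j=0}^{2} (−1)^j C(2,j)·(5−j)!.
Computing: 120 − 48 + 6 = 78.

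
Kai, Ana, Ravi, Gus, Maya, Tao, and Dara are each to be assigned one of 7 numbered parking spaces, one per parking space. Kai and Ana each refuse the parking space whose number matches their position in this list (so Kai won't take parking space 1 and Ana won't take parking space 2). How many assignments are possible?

Let Aᵢ (for i ∈ {1, 2}) be the placements that put person i in their forbidden parking space. Any j of these fix j positions, leaving (7−j)! ways to fill the rest, and there are C(2,j) ways to pick which j.
By inclusion–exclusion, the number of valid placements is Σ_{j=0}^{2} (−1)^j C(2,j)·(7−j)!.
Computing: 5040 − 1440 + 120 = 3720.

3720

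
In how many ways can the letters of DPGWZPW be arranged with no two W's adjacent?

900

Total arrangements of DPGWZPW: 7!/(2!·2!) = 1260.
Arrangements with the W's together: treat WW as one letter, giving (6)!/(2!) = 360.
Subtracting, 1260 − 360 = 900 arrangements keep the W's apart.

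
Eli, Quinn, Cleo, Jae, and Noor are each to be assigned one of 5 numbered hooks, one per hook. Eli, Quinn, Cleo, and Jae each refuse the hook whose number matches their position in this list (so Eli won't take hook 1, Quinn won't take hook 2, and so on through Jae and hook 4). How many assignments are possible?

53

Let Aᵢ (for 1 ≤ i ≤ 4) be the placements that put person i in their forbidden hook. Any j of these fix j positions, leaving (5−j)! ways to fill the rest, and there are C(4,j) ways to pick which j.
By inclusion–exclusion, the number of valid placements is Σ_{j=0}^{4} (−1)^j C(4,j)·(5−j)!.
Computing: 120 − 96 + 36 − 8 + 1 = 53.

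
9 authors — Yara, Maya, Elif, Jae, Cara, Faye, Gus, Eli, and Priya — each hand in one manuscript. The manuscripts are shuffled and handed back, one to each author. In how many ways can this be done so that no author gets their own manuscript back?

133496

Let Aᵢ be the assignments in which author i gets their own manuscript. We want the size of the complement of A₁∪…∪A_9.
By inclusion–exclusion this is Σ_{j=0}^{9} (−1)^j C(9,j)·(9−j)!.
Computing: 362880 − 362880 + 181440 − 60480 + 15120 − 3024 + 504 − 72 + 9 − 1 = 133496.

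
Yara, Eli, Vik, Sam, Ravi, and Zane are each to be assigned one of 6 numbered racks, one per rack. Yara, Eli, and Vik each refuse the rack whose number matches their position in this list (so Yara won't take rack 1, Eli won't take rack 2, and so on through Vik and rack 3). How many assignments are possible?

426

Let Aᵢ (for i ∈ {1, 2, 3}) be the placements that put person i in their forbidden rack. Any j of these fix j positions, leaving (6−j)! ways to fill the rest, and there are C(3,j) ways to pick which j.
By inclusion–exclusion, the number of valid placements is Σ_{j=0}^{3} (−1)^j C(3,j)·(6−j)!.
Computing: 720 − 360 + 72 − 6 = 426.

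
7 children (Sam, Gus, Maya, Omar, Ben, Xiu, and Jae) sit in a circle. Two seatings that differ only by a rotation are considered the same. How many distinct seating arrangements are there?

720

Fix one person's seat to break rotational symmetry; the remaining 6 people can be arranged in (6)! = 720 ways.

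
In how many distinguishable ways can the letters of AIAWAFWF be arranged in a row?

The 8 letters of AIAWAFWF have repeats: A appearing 3 times, F appearing twice, and W appearing twice.
The number of distinct arrangements is 8!/(3!·2!·2!) = 40320/24 = 1680.

1680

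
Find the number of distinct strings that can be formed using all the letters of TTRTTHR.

105

The 7 letters of TTRTTHR have repeats: R appearing twice and T appearing 4 times.
Dividing 7! = 5040 by 4!·2! = 48 for the repeated letters gives 105.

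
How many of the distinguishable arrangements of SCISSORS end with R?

210

With the last slot taken by R, it remains to arrange the other 7 letters (SCISSOS).
Those 7 letters have S appearing 4 times, giving (7)!/(4!) = 210.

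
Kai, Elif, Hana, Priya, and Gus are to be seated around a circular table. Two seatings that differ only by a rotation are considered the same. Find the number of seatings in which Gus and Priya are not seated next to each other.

12

Without the restriction there are (4)! = 24 seatings.
Seatings with Gus beside Priya: treat them as a block with 2 internal orders, giving 2 × (3)! = 12.
Subtracting, 24 − 12 = 12.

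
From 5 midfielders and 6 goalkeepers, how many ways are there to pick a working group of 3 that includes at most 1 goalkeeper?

70

Split by how many goalkeepers are chosen (0 through 1).
Sum: C(6,0)·C(5,3) + C(6,1)·C(5,2) = 10 + 60 = 70.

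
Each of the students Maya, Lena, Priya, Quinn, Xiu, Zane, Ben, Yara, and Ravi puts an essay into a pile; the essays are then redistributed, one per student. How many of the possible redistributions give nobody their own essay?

Count assignments avoiding every fixed point. For any j of the 9 students fixed to their own essay, the other 9−j can be arranged in (9−j)! ways.
By inclusion–exclusion this is Σ_{j=0}^{9} (−1)^j C(9,j)·(9−j)!.
Computing: 362880 − 362880 + 181440 − 60480 + 15120 − 3024 + 504 − 72 + 9 − 1 = 133496.

133496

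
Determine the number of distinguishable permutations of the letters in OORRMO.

Letter multiplicities in OORRMO: M×1, O×3, R×2.
The number of distinct arrangements is 6!/(3!·2!) = 720/12 = 60.

60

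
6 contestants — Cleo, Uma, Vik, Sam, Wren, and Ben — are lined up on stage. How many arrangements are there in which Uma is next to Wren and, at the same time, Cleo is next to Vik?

96

Treat {Uma,Wren} as one block (2 orders) and {Cleo,Vik} as another (2 orders).
That leaves 4 units to arrange: 2 × 2 × 4! = 4 × 24 = 96.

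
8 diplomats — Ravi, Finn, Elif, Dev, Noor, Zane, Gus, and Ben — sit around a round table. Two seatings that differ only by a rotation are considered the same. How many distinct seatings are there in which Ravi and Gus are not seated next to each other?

All circular seatings of 8 people number (7)! = 5040.
Seatings with Ravi beside Gus: treat them as a block with 2 internal orders, giving 2 × (6)! = 1440.
Subtracting, 5040 − 1440 = 3600.

3600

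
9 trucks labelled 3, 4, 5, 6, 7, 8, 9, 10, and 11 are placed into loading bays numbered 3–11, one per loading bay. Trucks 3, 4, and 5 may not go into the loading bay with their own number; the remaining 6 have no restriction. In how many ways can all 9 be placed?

256320

Let Aᵢ (for i ∈ {3, 4, 5}) be the placements that put truck i in its forbidden loading bay. Any j of these fix j positions, leaving (9−j)! ways to fill the rest, and there are C(3,j) ways to pick which j.
By inclusion–exclusion, the number of valid placements is Σ_{j=0}^{3} (−1)^j C(3,j)·(9−j)!.
Computing: 362880 − 120960 + 15120 − 720 = 256320.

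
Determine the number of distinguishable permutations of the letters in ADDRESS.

Letter multiplicities in ADDRESS: A×1, D×2, E×1, R×1, S×2.
Dividing 7! = 5040 by 2!·2! = 4 for the repeated letters gives 1260.

1260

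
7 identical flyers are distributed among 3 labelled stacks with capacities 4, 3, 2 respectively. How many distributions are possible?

6

Without the upper bounds there are C(9,2) = 36 ways to split 7 among 3 stacks.
Subtract solutions that violate a single cap (substitute x_i' = x_i − (cap_i+1)): x_1 ≥ 5 gives C(4,2) = 6; x_2 ≥ 4 gives C(5,2) = 10; x_3 ≥ 3 gives C(6,2) = 15. Together 31.
Add back pairs where two caps are both exceeded: 0 + 0 + 1 = 1.
By inclusion–exclusion the count is 36 − 31 + 1 = 6.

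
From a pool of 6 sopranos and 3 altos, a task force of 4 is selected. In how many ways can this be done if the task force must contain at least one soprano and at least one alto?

111

Unrestricted: C(9,4) = 126 ways to pick any 4 of the 9.
Subtract selections that omit an entire group: no sopranos → C(3,4) = 0; no altos → C(6,4) = 15.
Both groups omitted at once is impossible, so 126 − 15 = 111.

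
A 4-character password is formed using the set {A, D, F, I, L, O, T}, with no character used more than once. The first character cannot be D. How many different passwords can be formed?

The first character has 7−1 = 6 choices (anything except D).
The remaining 3 characters are filled from the other 6 symbols without repetition: 6 × 5 × 4 = 120.
Total: 6 × 120 = 720.

720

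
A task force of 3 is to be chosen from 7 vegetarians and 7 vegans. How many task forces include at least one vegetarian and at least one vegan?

294

With no constraint there are C(14,3) = 364 possible selections.
Selections missing a whole group: no vegetarians → C(7,3) = 35; no vegans → C(7,3) = 35.
Both groups omitted at once is impossible, so 364 − 70 = 294.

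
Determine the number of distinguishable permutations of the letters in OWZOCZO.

Letter multiplicities in OWZOCZO: C×1, O×3, W×1, Z×2.
The number of distinct arrangements is 7!/(3!·2!) = 5040/12 = 420.

420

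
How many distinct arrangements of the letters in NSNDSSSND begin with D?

With the first slot taken by D, it remains to arrange the other 8 letters (NSNSSSND).
Those 8 letters have N appearing 3 times and S appearing 4 times, giving (8)!/(4!·3!) = 280.

280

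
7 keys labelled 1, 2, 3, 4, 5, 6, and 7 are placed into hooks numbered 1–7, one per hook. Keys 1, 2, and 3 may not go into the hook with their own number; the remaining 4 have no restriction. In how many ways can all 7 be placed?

Let Aᵢ (for i ∈ {1, 2, 3}) be the placements that put key i in its forbidden hook. Any j of these fix j positions, leaving (7−j)! ways to fill the rest, and there are C(3,j) ways to pick which j.
By inclusion–exclusion, the number of valid placements is Σ_{j=0}^{3} (−1)^j C(3,j)·(7−j)!.
Computing: 5040 − 2160 + 360 − 24 = 3216.

3216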